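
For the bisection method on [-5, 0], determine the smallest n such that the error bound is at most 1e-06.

We need (b-a)/2^n ≤ 1e-06
(0 - (-5))/2^n ≤ 1e-06
5/2^n ≤ 1e-06
2^n ≥ 5000000
n ≥ log₂(5000000) = 22.25
n ≥ 23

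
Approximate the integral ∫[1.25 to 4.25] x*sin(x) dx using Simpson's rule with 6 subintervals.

f(x) = x*sin(x)
a = 1.25, b = 4.25, n = 6
h = (b - a)/n = 0.500000

Simpson's rule: (h/3)[f(x₀) + 4f(x₁) + 2f(x₂) + ... + f(xₙ)]

x_0 = 1.2500, f(x_0) = 1.186231, coefficient = 1
x_1 = 1.7500, f(x_1) = 1.721975, coefficient = 4
x_2 = 2.2500, f(x_2) = 1.750665, coefficient = 2
x_3 = 2.7500, f(x_3) = 1.049568, coefficient = 4
x_4 = 3.2500, f(x_4) = -0.351634, coefficient = 2
x_5 = 3.7500, f(x_5) = -2.143355, coefficient = 4
x_6 = 4.2500, f(x_6) = -3.803705, coefficient = 1

I ≈ (0.500000/3) × 2.693340 = 0.448890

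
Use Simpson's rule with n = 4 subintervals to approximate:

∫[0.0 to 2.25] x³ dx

f(x) = x³
a = 0.0, b = 2.25, n = 4
h = (b - a)/n = 0.562500

Simpson's rule: (h/3)[f(x₀) + 4f(x₁) + 2f(x₂) + ... + f(xₙ)]

x_0 = 0.0000, f(x_0) = 0.000000, coefficient = 1
x_1 = 0.5625, f(x_1) = 0.177979, coefficient = 4
x_2 = 1.1250, f(x_2) = 1.423828, coefficient = 2
x_3 = 1.6875, f(x_3) = 4.805420, coefficient = 4
x_4 = 2.2500, f(x_4) = 11.390625, coefficient = 1

I ≈ (0.562500/3) × 34.171875 = 6.407227
Exact value: 6.407227
Error: 0.000000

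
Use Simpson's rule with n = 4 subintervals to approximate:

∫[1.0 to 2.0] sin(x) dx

f(x) = sin(x)
a = 1.0, b = 2.0, n = 4
h = (b - a)/n = 0.250000

Simpson's rule: (h/3)[f(x₀) + 4f(x₁) + 2f(x₂) + ... + f(xₙ)]

x_0 = 1.0000, f(x_0) = 0.841471, coefficient = 1
x_1 = 1.2500, f(x_1) = 0.948985, coefficient = 4
x_2 = 1.5000, f(x_2) = 0.997495, coefficient = 2
x_3 = 1.7500, f(x_3) = 0.983986, coefficient = 4
x_4 = 2.0000, f(x_4) = 0.909297, coefficient = 1

I ≈ (0.250000/3) × 11.477641 = 0.956470
Exact value: 0.956449
Error: 0.000021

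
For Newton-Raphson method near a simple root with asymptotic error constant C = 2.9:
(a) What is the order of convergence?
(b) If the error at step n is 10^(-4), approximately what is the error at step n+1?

(a) Newton-Raphson has quadratic (order 2) convergence near simple roots.
    This means |e_{n+1}| ≈ C|e_n|².

(b) With |e_n| = 10^(-4) and C = 2.9:
    |e_{n+1}| ≈ 2.9 × (10^(-4))² = 2.9 × 10^(-8)

(a) 2 (quadratic); (b) |e_{n+1}| ≈ 2.900e-08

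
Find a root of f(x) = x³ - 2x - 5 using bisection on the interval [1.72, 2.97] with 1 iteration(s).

f(x) = x³ - 2x - 5
Initial interval: [1.72, 2.97]

Iteration 1:
  c_1 = (1.720000 + 2.970000)/2 = 2.345000
  f(c_1) = f(2.345000) = 3.205214
  f(a) × f(c) < 0, new interval: [1.720000, 2.345000]

After 1 iteration(s), the approximation is c_1 = 2.345000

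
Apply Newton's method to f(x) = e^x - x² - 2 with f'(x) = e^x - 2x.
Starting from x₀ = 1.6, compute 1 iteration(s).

f(x) = e^x - x² - 2
f'(x) = e^x - 2x
x₀ = 1.6

Newton-Raphson formula: x_{n+1} = x_n - f(x_n)/f'(x_n)

Iteration 1:
  f(1.600000) = 0.393032
  f'(1.600000) = 1.753032
  x_1 = 1.600000 - 0.393032/1.753032 = 1.375799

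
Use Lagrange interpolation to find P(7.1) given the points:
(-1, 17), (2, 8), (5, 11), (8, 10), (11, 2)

Lagrange interpolation formula:
P(x) = Σ yᵢ × Lᵢ(x)
where Lᵢ(x) = Π_{j≠i} (x - xⱼ)/(xᵢ - xⱼ)

L_0(7.1) = (7.1 - 2)/(-1 - 2) × (7.1 - 5)/(-1 - 5) × (7.1 - 8)/(-1 - 8) × (7.1 - 11)/(-1 - 11) = 0.019338
L_1(7.1) = (7.1 - (-1))/(2 - (-1)) × (7.1 - 5)/(2 - 5) × (7.1 - 8)/(2 - 8) × (7.1 - 11)/(2 - 11) = -0.122850
L_2(7.1) = (7.1 - (-1))/(5 - (-1)) × (7.1 - 2)/(5 - 2) × (7.1 - 8)/(5 - 8) × (7.1 - 11)/(5 - 11) = 0.447525
L_3(7.1) = (7.1 - (-1))/(8 - (-1)) × (7.1 - 2)/(8 - 2) × (7.1 - 5)/(8 - 5) × (7.1 - 11)/(8 - 11) = 0.696150
L_4(7.1) = (7.1 - (-1))/(11 - (-1)) × (7.1 - 2)/(11 - 2) × (7.1 - 5)/(11 - 5) × (7.1 - 8)/(11 - 8) = -0.040163

P(7.1) = 17×L_0(7.1) + 8×L_1(7.1) + 11×L_2(7.1) + 10×L_3(7.1) + 2×L_4(7.1)
P(7.1) = 11.149888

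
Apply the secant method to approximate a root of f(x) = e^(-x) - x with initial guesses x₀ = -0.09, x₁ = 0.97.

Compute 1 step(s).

f(x) = e^(-x) - x
x₀ = -0.09, x₁ = 0.97

Secant formula: x_{n+1} = x_n - f(x_n)(x_n - x_{n-1})/(f(x_n) - f(x_{n-1}))

Iteration 1:
  f(-0.090000) = 1.184174
  f(0.970000) = -0.590917
  x_2 = 0.970000 - (-0.590917)×(0.970000 - (-0.090000))/(-0.590917 - 1.184174)
       = 0.617133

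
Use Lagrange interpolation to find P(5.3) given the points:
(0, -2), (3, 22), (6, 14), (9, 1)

Lagrange interpolation formula:
P(x) = Σ yᵢ × Lᵢ(x)
where Lᵢ(x) = Π_{j≠i} (x - xⱼ)/(xᵢ - xⱼ)

L_0(5.3) = (5.3 - 3)/(0 - 3) × (5.3 - 6)/(0 - 6) × (5.3 - 9)/(0 - 9) = -0.036772
L_1(5.3) = (5.3 - 0)/(3 - 0) × (5.3 - 6)/(3 - 6) × (5.3 - 9)/(3 - 9) = 0.254204
L_2(5.3) = (5.3 - 0)/(6 - 0) × (5.3 - 3)/(6 - 3) × (5.3 - 9)/(6 - 9) = 0.835241
L_3(5.3) = (5.3 - 0)/(9 - 0) × (5.3 - 3)/(9 - 3) × (5.3 - 6)/(9 - 6) = -0.052673

P(5.3) = (-2)×L_0(5.3) + 22×L_1(5.3) + 14×L_2(5.3) + 1×L_3(5.3)
P(5.3) = 17.306722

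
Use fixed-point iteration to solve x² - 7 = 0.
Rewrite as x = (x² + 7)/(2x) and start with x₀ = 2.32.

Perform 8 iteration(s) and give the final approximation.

Equation: x² - 7 = 0
Fixed-point form: x = (x² + 7)/(2x)
x₀ = 2.32

x_1 = g(2.320000) = 2.668621
x_2 = g(2.668621) = 2.645849
x_3 = g(2.645849) = 2.645751
x_4 = g(2.645751) = 2.645751
x_5 = g(2.645751) = 2.645751
x_6 = g(2.645751) = 2.645751
x_7 = g(2.645751) = 2.645751
x_8 = g(2.645751) = 2.645751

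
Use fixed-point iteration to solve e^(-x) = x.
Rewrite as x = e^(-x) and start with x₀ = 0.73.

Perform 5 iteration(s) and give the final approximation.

Equation: e^(-x) = x
Fixed-point form: x = e^(-x)
x₀ = 0.73

x_1 = g(0.730000) = 0.481909
x_2 = g(0.481909) = 0.617603
x_3 = g(0.617603) = 0.539235
x_4 = g(0.539235) = 0.583194
x_5 = g(0.583194) = 0.558113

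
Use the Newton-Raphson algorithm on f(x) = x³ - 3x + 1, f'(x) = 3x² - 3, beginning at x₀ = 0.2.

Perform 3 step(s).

f(x) = x³ - 3x + 1
f'(x) = 3x² - 3
x₀ = 0.2

Newton-Raphson formula: x_{n+1} = x_n - f(x_n)/f'(x_n)

Iteration 1:
  f(0.200000) = 0.408000
  f'(0.200000) = -2.880000
  x_1 = 0.200000 - 0.408000/(-2.880000) = 0.341667
Iteration 2:
  f(0.341667) = 0.014885
  f'(0.341667) = -2.649792
  x_2 = 0.341667 - 0.014885/(-2.649792) = 0.347284
Iteration 3:
  f(0.347284) = 0.000033
  f'(0.347284) = -2.638181
  x_3 = 0.347284 - 0.000033/(-2.638181) = 0.347296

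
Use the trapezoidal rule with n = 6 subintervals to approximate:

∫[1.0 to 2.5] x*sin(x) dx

f(x) = x*sin(x)
a = 1.0, b = 2.5, n = 6
h = (b - a)/n = 0.250000

Trapezoidal rule: (h/2)[f(x₀) + 2f(x₁) + 2f(x₂) + ... + f(xₙ)]

x_0 = 1.0000, f(x_0) = 0.841471, coefficient = 1
x_1 = 1.2500, f(x_1) = 1.186231, coefficient = 2
x_2 = 1.5000, f(x_2) = 1.496242, coefficient = 2
x_3 = 1.7500, f(x_3) = 1.721975, coefficient = 2
x_4 = 2.0000, f(x_4) = 1.818595, coefficient = 2
x_5 = 2.2500, f(x_5) = 1.750665, coefficient = 2
x_6 = 2.5000, f(x_6) = 1.496180, coefficient = 1

I ≈ (0.250000/2) × 18.285068 = 2.285633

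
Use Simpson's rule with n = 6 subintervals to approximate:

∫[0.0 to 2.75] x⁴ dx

f(x) = x⁴
a = 0.0, b = 2.75, n = 6
h = (b - a)/n = 0.458333

Simpson's rule: (h/3)[f(x₀) + 4f(x₁) + 2f(x₂) + ... + f(xₙ)]

x_0 = 0.0000, f(x_0) = 0.000000, coefficient = 1
x_1 = 0.4583, f(x_1) = 0.044129, coefficient = 4
x_2 = 0.9167, f(x_2) = 0.706067, coefficient = 2
x_3 = 1.3750, f(x_3) = 3.574463, coefficient = 4
x_4 = 1.8333, f(x_4) = 11.297068, coefficient = 2
x_5 = 2.2917, f(x_5) = 27.580732, coefficient = 4
x_6 = 2.7500, f(x_6) = 57.191406, coefficient = 1

I ≈ (0.458333/3) × 205.994973 = 31.471454
Exact value: 31.455273
Error: 0.016181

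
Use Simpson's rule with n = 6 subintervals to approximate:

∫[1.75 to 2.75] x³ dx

f(x) = x³
a = 1.75, b = 2.75, n = 6
h = (b - a)/n = 0.166667

Simpson's rule: (h/3)[f(x₀) + 4f(x₁) + 2f(x₂) + ... + f(xₙ)]

x_0 = 1.7500, f(x_0) = 5.359375, coefficient = 1
x_1 = 1.9167, f(x_1) = 7.041088, coefficient = 4
x_2 = 2.0833, f(x_2) = 9.042245, coefficient = 2
x_3 = 2.2500, f(x_3) = 11.390625, coefficient = 4
x_4 = 2.4167, f(x_4) = 14.114005, coefficient = 2
x_5 = 2.5833, f(x_5) = 17.240162, coefficient = 4
x_6 = 2.7500, f(x_6) = 20.796875, coefficient = 1

I ≈ (0.166667/3) × 215.156250 = 11.953125
Exact value: 11.953125
Error: 0.000000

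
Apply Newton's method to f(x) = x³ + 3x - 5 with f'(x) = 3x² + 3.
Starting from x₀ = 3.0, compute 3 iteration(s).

f(x) = x³ + 3x - 5
f'(x) = 3x² + 3
x₀ = 3.0

Newton-Raphson formula: x_{n+1} = x_n - f(x_n)/f'(x_n)

Iteration 1:
  f(3.000000) = 31.000000
  f'(3.000000) = 30.000000
  x_1 = 3.000000 - 31.000000/30.000000 = 1.966667
Iteration 2:
  f(1.966667) = 8.506630
  f'(1.966667) = 14.603333
  x_2 = 1.966667 - 8.506630/14.603333 = 1.384154
Iteration 3:
  f(1.384154) = 1.804336
  f'(1.384154) = 8.747645
  x_3 = 1.384154 - 1.804336/8.747645 = 1.177888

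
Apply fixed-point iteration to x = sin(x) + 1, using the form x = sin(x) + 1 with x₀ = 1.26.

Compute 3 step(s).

Equation: x = sin(x) + 1
Fixed-point form: x = sin(x) + 1
x₀ = 1.26

x_1 = g(1.260000) = 1.952090
x_2 = g(1.952090) = 1.928184
x_3 = g(1.928184) = 1.936814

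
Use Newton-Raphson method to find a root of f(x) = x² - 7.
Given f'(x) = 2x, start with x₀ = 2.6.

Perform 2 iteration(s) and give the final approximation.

f(x) = x² - 7
f'(x) = 2x
x₀ = 2.6

Newton-Raphson formula: x_{n+1} = x_n - f(x_n)/f'(x_n)

Iteration 1:
  f(2.600000) = -0.240000
  f'(2.600000) = 5.200000
  x_1 = 2.600000 - (-0.240000)/5.200000 = 2.646154
Iteration 2:
  f(2.646154) = 0.002130
  f'(2.646154) = 5.292308
  x_2 = 2.646154 - 0.002130/5.292308 = 2.645751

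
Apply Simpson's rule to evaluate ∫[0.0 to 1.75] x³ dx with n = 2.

f(x) = x³
a = 0.0, b = 1.75, n = 2
h = (b - a)/n = 0.875000

Simpson's rule: (h/3)[f(x₀) + 4f(x₁) + 2f(x₂) + ... + f(xₙ)]

x_0 = 0.0000, f(x_0) = 0.000000, coefficient = 1
x_1 = 0.8750, f(x_1) = 0.669922, coefficient = 4
x_2 = 1.7500, f(x_2) = 5.359375, coefficient = 1

I ≈ (0.875000/3) × 8.039062 = 2.344727
Exact value: 2.344727
Error: 0.000000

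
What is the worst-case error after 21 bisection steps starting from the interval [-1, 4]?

Bisection error bound: |error| ≤ (b-a)/2^n
|error| ≤ (4 - (-1))/2^21 = 5/2^21
|error| ≤ 0.0000023842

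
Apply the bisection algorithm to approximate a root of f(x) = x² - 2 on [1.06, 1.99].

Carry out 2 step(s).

f(x) = x² - 2
Initial interval: [1.06, 1.99]

Iteration 1:
  c_1 = (1.060000 + 1.990000)/2 = 1.525000
  f(c_1) = f(1.525000) = 0.325625
  f(a) × f(c) < 0, new interval: [1.060000, 1.525000]
Iteration 2:
  c_2 = (1.060000 + 1.525000)/2 = 1.292500
  f(c_2) = f(1.292500) = -0.329444
  f(a) × f(c) ≥ 0, new interval: [1.292500, 1.525000]

After 2 iteration(s), the approximation is c_2 = 1.292500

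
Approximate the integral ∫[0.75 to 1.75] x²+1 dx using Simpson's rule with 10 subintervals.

f(x) = x²+1
a = 0.75, b = 1.75, n = 10
h = (b - a)/n = 0.100000

Simpson's rule: (h/3)[f(x₀) + 4f(x₁) + 2f(x₂) + ... + f(xₙ)]

x_0 = 0.7500, f(x_0) = 1.562500, coefficient = 1
x_1 = 0.8500, f(x_1) = 1.722500, coefficient = 4
x_2 = 0.9500, f(x_2) = 1.902500, coefficient = 2
x_3 = 1.0500, f(x_3) = 2.102500, coefficient = 4
x_4 = 1.1500, f(x_4) = 2.322500, coefficient = 2
x_5 = 1.2500, f(x_5) = 2.562500, coefficient = 4
x_6 = 1.3500, f(x_6) = 2.822500, coefficient = 2
x_7 = 1.4500, f(x_7) = 3.102500, coefficient = 4
x_8 = 1.5500, f(x_8) = 3.402500, coefficient = 2
x_9 = 1.6500, f(x_9) = 3.722500, coefficient = 4
x_10 = 1.7500, f(x_10) = 4.062500, coefficient = 1

I ≈ (0.100000/3) × 79.375000 = 2.645833
Exact value: 2.645833
Error: 0.000000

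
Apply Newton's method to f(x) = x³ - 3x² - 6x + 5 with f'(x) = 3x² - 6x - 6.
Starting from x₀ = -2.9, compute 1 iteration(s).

f(x) = x³ - 3x² - 6x + 5
f'(x) = 3x² - 6x - 6
x₀ = -2.9

Newton-Raphson formula: x_{n+1} = x_n - f(x_n)/f'(x_n)

Iteration 1:
  f(-2.900000) = -27.219000
  f'(-2.900000) = 36.630000
  x_1 = -2.900000 - (-27.219000)/36.630000 = -2.156921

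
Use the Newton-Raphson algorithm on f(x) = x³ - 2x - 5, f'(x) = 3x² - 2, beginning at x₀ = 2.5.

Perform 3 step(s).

f(x) = x³ - 2x - 5
f'(x) = 3x² - 2
x₀ = 2.5

Newton-Raphson formula: x_{n+1} = x_n - f(x_n)/f'(x_n)

Iteration 1:
  f(2.500000) = 5.625000
  f'(2.500000) = 16.750000
  x_1 = 2.500000 - 5.625000/16.750000 = 2.164179
Iteration 2:
  f(2.164179) = 0.807945
  f'(2.164179) = 12.051014
  x_2 = 2.164179 - 0.807945/12.051014 = 2.097135
Iteration 3:
  f(2.097135) = 0.028882
  f'(2.097135) = 11.193930
  x_3 = 2.097135 - 0.028882/11.193930 = 2.094555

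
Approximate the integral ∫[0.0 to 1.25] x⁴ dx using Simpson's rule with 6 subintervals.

f(x) = x⁴
a = 0.0, b = 1.25, n = 6
h = (b - a)/n = 0.208333

Simpson's rule: (h/3)[f(x₀) + 4f(x₁) + 2f(x₂) + ... + f(xₙ)]

x_0 = 0.0000, f(x_0) = 0.000000, coefficient = 1
x_1 = 0.2083, f(x_1) = 0.001884, coefficient = 4
x_2 = 0.4167, f(x_2) = 0.030141, coefficient = 2
x_3 = 0.6250, f(x_3) = 0.152588, coefficient = 4
x_4 = 0.8333, f(x_4) = 0.482253, coefficient = 2
x_5 = 1.0417, f(x_5) = 1.177376, coefficient = 4
x_6 = 1.2500, f(x_6) = 2.441406, coefficient = 1

I ≈ (0.208333/3) × 8.793584 = 0.610666
Exact value: 0.610352
Error: 0.000314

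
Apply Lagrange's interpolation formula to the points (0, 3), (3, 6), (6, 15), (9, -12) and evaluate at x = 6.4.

Lagrange interpolation formula:
P(x) = Σ yᵢ × Lᵢ(x)
where Lᵢ(x) = Π_{j≠i} (x - xⱼ)/(xᵢ - xⱼ)

L_0(6.4) = (6.4 - 3)/(0 - 3) × (6.4 - 6)/(0 - 6) × (6.4 - 9)/(0 - 9) = 0.021827
L_1(6.4) = (6.4 - 0)/(3 - 0) × (6.4 - 6)/(3 - 6) × (6.4 - 9)/(3 - 9) = -0.123259
L_2(6.4) = (6.4 - 0)/(6 - 0) × (6.4 - 3)/(6 - 3) × (6.4 - 9)/(6 - 9) = 1.047704
L_3(6.4) = (6.4 - 0)/(9 - 0) × (6.4 - 3)/(9 - 3) × (6.4 - 6)/(9 - 6) = 0.053728

P(6.4) = 3×L_0(6.4) + 6×L_1(6.4) + 15×L_2(6.4) + (-12)×L_3(6.4)
P(6.4) = 14.396741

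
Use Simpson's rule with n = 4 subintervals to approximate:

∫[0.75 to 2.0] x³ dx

f(x) = x³
a = 0.75, b = 2.0, n = 4
h = (b - a)/n = 0.312500

Simpson's rule: (h/3)[f(x₀) + 4f(x₁) + 2f(x₂) + ... + f(xₙ)]

x_0 = 0.7500, f(x_0) = 0.421875, coefficient = 1
x_1 = 1.0625, f(x_1) = 1.199463, coefficient = 4
x_2 = 1.3750, f(x_2) = 2.599609, coefficient = 2
x_3 = 1.6875, f(x_3) = 4.805420, coefficient = 4
x_4 = 2.0000, f(x_4) = 8.000000, coefficient = 1

I ≈ (0.312500/3) × 37.640625 = 3.920898
Exact value: 3.920898
Error: 0.000000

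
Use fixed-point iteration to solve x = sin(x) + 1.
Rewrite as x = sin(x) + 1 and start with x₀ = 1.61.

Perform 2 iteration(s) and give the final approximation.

Equation: x = sin(x) + 1
Fixed-point form: x = sin(x) + 1
x₀ = 1.61

x_1 = g(1.610000) = 1.999232
x_2 = g(1.999232) = 1.909617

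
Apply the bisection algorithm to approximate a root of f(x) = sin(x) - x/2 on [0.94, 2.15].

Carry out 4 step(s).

f(x) = sin(x) - x/2
Initial interval: [0.94, 2.15]

Iteration 1:
  c_1 = (0.940000 + 2.150000)/2 = 1.545000
  f(c_1) = f(1.545000) = 0.227167
  f(a) × f(c) ≥ 0, new interval: [1.545000, 2.150000]
Iteration 2:
  c_2 = (1.545000 + 2.150000)/2 = 1.847500
  f(c_2) = f(1.847500) = 0.038211
  f(a) × f(c) ≥ 0, new interval: [1.847500, 2.150000]
Iteration 3:
  c_3 = (1.847500 + 2.150000)/2 = 1.998750
  f(c_3) = f(1.998750) = -0.089558
  f(a) × f(c) < 0, new interval: [1.847500, 1.998750]
Iteration 4:
  c_4 = (1.847500 + 1.998750)/2 = 1.923125
  f(c_4) = f(1.923125) = -0.022991
  f(a) × f(c) < 0, new interval: [1.847500, 1.923125]

After 4 iteration(s), the approximation is c_4 = 1.923125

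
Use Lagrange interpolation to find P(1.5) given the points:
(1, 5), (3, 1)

Lagrange interpolation formula:
P(x) = Σ yᵢ × Lᵢ(x)
where Lᵢ(x) = Π_{j≠i} (x - xⱼ)/(xᵢ - xⱼ)

L_0(1.5) = (1.5 - 3)/(1 - 3) = 0.750000
L_1(1.5) = (1.5 - 1)/(3 - 1) = 0.250000

P(1.5) = 5×L_0(1.5) + 1×L_1(1.5)
P(1.5) = 4.000000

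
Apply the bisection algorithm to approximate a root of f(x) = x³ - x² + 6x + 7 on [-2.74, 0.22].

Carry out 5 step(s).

f(x) = x³ - x² + 6x + 7
Initial interval: [-2.74, 0.22]

Iteration 1:
  c_1 = (-2.740000 + 0.220000)/2 = -1.260000
  f(c_1) = f(-1.260000) = -4.147976
  f(a) × f(c) ≥ 0, new interval: [-1.260000, 0.220000]
Iteration 2:
  c_2 = (-1.260000 + 0.220000)/2 = -0.520000
  f(c_2) = f(-0.520000) = 3.468992
  f(a) × f(c) < 0, new interval: [-1.260000, -0.520000]
Iteration 3:
  c_3 = (-1.260000 + (-0.520000))/2 = -0.890000
  f(c_3) = f(-0.890000) = 0.162931
  f(a) × f(c) < 0, new interval: [-1.260000, -0.890000]
Iteration 4:
  c_4 = (-1.260000 + (-0.890000))/2 = -1.075000
  f(c_4) = f(-1.075000) = -1.847922
  f(a) × f(c) ≥ 0, new interval: [-1.075000, -0.890000]
Iteration 5:
  c_5 = (-1.075000 + (-0.890000))/2 = -0.982500
  f(c_5) = f(-0.982500) = -0.808720
  f(a) × f(c) ≥ 0, new interval: [-0.982500, -0.890000]

After 5 iteration(s), the approximation is c_5 = -0.982500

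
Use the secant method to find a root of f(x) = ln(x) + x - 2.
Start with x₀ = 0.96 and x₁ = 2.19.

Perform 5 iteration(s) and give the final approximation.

f(x) = ln(x) + x - 2
x₀ = 0.96, x₁ = 2.19

Secant formula: x_{n+1} = x_n - f(x_n)(x_n - x_{n-1})/(f(x_n) - f(x_{n-1}))

Iteration 1:
  f(0.960000) = -1.080822
  f(2.190000) = 0.973902
  x_2 = 2.190000 - 0.973902×(2.190000 - 0.960000)/(0.973902 - (-1.080822))
       = 1.607002
Iteration 2:
  f(2.190000) = 0.973902
  f(1.607002) = 0.081373
  x_3 = 1.607002 - 0.081373×(1.607002 - 2.190000)/(0.081373 - 0.973902)
       = 1.553850
Iteration 3:
  f(1.607002) = 0.081373
  f(1.553850) = -0.005415
  x_4 = 1.553850 - (-0.005415)×(1.553850 - 1.607002)/(-0.005415 - 0.081373)
       = 1.557166
Iteration 4:
  f(1.553850) = -0.005415
  f(1.557166) = 0.000033
  x_5 = 1.557166 - 0.000033×(1.557166 - 1.553850)/(0.000033 - (-0.005415))
       = 1.557146
Iteration 5:
  f(1.557166) = 0.000033
  f(1.557146) = 0.000000
  x_6 = 1.557146 - 0.000000×(1.557146 - 1.557166)/(0.000000 - 0.000033)
       = 1.557146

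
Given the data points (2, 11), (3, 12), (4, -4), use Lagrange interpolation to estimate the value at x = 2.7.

Lagrange interpolation formula:
P(x) = Σ yᵢ × Lᵢ(x)
where Lᵢ(x) = Π_{j≠i} (x - xⱼ)/(xᵢ - xⱼ)

L_0(2.7) = (2.7 - 3)/(2 - 3) × (2.7 - 4)/(2 - 4) = 0.195000
L_1(2.7) = (2.7 - 2)/(3 - 2) × (2.7 - 4)/(3 - 4) = 0.910000
L_2(2.7) = (2.7 - 2)/(4 - 2) × (2.7 - 3)/(4 - 3) = -0.105000

P(2.7) = 11×L_0(2.7) + 12×L_1(2.7) + (-4)×L_2(2.7)
P(2.7) = 13.485000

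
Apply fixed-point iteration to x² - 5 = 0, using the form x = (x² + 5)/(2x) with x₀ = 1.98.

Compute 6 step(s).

Equation: x² - 5 = 0
Fixed-point form: x = (x² + 5)/(2x)
x₀ = 1.98

x_1 = g(1.980000) = 2.252626
x_2 = g(2.252626) = 2.236129
x_3 = g(2.236129) = 2.236068
x_4 = g(2.236068) = 2.236068
x_5 = g(2.236068) = 2.236068
x_6 = g(2.236068) = 2.236068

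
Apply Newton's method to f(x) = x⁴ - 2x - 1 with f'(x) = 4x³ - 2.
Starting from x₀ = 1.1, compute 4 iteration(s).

f(x) = x⁴ - 2x - 1
f'(x) = 4x³ - 2
x₀ = 1.1

Newton-Raphson formula: x_{n+1} = x_n - f(x_n)/f'(x_n)

Iteration 1:
  f(1.100000) = -1.735900
  f'(1.100000) = 3.324000
  x_1 = 1.100000 - (-1.735900)/3.324000 = 1.622232
Iteration 2:
  f(1.622232) = 2.681051
  f'(1.622232) = 15.076509
  x_2 = 1.622232 - 2.681051/15.076509 = 1.444403
Iteration 3:
  f(1.444403) = 0.463837
  f'(1.444403) = 10.053820
  x_3 = 1.444403 - 0.463837/10.053820 = 1.398267
Iteration 4:
  f(1.398267) = 0.026081
  f'(1.398267) = 8.935293
  x_4 = 1.398267 - 0.026081/8.935293 = 1.395348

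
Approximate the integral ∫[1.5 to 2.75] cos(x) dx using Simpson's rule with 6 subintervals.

f(x) = cos(x)
a = 1.5, b = 2.75, n = 6
h = (b - a)/n = 0.208333

Simpson's rule: (h/3)[f(x₀) + 4f(x₁) + 2f(x₂) + ... + f(xₙ)]

x_0 = 1.5000, f(x_0) = 0.070737, coefficient = 1
x_1 = 1.7083, f(x_1) = -0.137104, coefficient = 4
x_2 = 1.9167, f(x_2) = -0.339016, coefficient = 2
x_3 = 2.1250, f(x_3) = -0.526266, coefficient = 4
x_4 = 2.3333, f(x_4) = -0.690758, coefficient = 2
x_5 = 2.5417, f(x_5) = -0.825377, coefficient = 4
x_6 = 2.7500, f(x_6) = -0.924302, coefficient = 1

I ≈ (0.208333/3) × -8.868103 = -0.615840
Exact value: -0.615834
Error: 0.000006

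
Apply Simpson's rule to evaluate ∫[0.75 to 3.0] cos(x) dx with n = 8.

f(x) = cos(x)
a = 0.75, b = 3.0, n = 8
h = (b - a)/n = 0.281250

Simpson's rule: (h/3)[f(x₀) + 4f(x₁) + 2f(x₂) + ... + f(xₙ)]

x_0 = 0.7500, f(x_0) = 0.731689, coefficient = 1
x_1 = 1.0312, f(x_1) = 0.513747, coefficient = 4
x_2 = 1.3125, f(x_2) = 0.255434, coefficient = 2
x_3 = 1.5938, f(x_3) = -0.022952, coefficient = 4
x_4 = 1.8750, f(x_4) = -0.299534, coefficient = 2
x_5 = 2.1562, f(x_5) = -0.552578, coefficient = 4
x_6 = 2.4375, f(x_6) = -0.762199, coefficient = 2
x_7 = 2.7188, f(x_7) = -0.911926, coefficient = 4
x_8 = 3.0000, f(x_8) = -0.989992, coefficient = 1

I ≈ (0.281250/3) × -5.765736 = -0.540538
Exact value: -0.540519
Error: 0.000019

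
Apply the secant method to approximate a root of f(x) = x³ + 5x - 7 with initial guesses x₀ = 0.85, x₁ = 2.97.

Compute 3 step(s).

f(x) = x³ + 5x - 7
x₀ = 0.85, x₁ = 2.97

Secant formula: x_{n+1} = x_n - f(x_n)(x_n - x_{n-1})/(f(x_n) - f(x_{n-1}))

Iteration 1:
  f(0.850000) = -2.135875
  f(2.970000) = 34.048073
  x_2 = 2.970000 - 34.048073×(2.970000 - 0.850000)/(34.048073 - (-2.135875))
       = 0.975140
Iteration 2:
  f(2.970000) = 34.048073
  f(0.975140) = -1.197042
  x_3 = 0.975140 - (-1.197042)×(0.975140 - 2.970000)/(-1.197042 - 34.048073)
       = 1.042892
Iteration 3:
  f(0.975140) = -1.197042
  f(1.042892) = -0.651266
  x_4 = 1.042892 - (-0.651266)×(1.042892 - 0.975140)/(-0.651266 - (-1.197042))
       = 1.123739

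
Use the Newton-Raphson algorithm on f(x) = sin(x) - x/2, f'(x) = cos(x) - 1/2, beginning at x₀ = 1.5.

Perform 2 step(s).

f(x) = sin(x) - x/2
f'(x) = cos(x) - 1/2
x₀ = 1.5

Newton-Raphson formula: x_{n+1} = x_n - f(x_n)/f'(x_n)

Iteration 1:
  f(1.500000) = 0.247495
  f'(1.500000) = -0.429263
  x_1 = 1.500000 - 0.247495/(-0.429263) = 2.076558
Iteration 2:
  f(2.076558) = -0.163473
  f'(2.076558) = -0.984474
  x_2 = 2.076558 - (-0.163473)/(-0.984474) = 1.910507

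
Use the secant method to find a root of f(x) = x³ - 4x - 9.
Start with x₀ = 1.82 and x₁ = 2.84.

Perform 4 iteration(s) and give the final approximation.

f(x) = x³ - 4x - 9
x₀ = 1.82, x₁ = 2.84

Secant formula: x_{n+1} = x_n - f(x_n)(x_n - x_{n-1})/(f(x_n) - f(x_{n-1}))

Iteration 1:
  f(1.820000) = -10.251432
  f(2.840000) = 2.546304
  x_2 = 2.840000 - 2.546304×(2.840000 - 1.820000)/(2.546304 - (-10.251432))
       = 2.637056
Iteration 2:
  f(2.840000) = 2.546304
  f(2.637056) = -1.209975
  x_3 = 2.637056 - (-1.209975)×(2.637056 - 2.840000)/(-1.209975 - 2.546304)
       = 2.702428
Iteration 3:
  f(2.637056) = -1.209975
  f(2.702428) = -0.073562
  x_4 = 2.702428 - (-0.073562)×(2.702428 - 2.637056)/(-0.073562 - (-1.209975))
       = 2.706660
Iteration 4:
  f(2.702428) = -0.073562
  f(2.706660) = 0.002370
  x_5 = 2.706660 - 0.002370×(2.706660 - 2.702428)/(0.002370 - (-0.073562))
       = 2.706528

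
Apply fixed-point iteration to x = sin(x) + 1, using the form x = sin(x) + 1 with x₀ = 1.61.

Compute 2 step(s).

Equation: x = sin(x) + 1
Fixed-point form: x = sin(x) + 1
x₀ = 1.61

x_1 = g(1.610000) = 1.999232
x_2 = g(1.999232) = 1.909617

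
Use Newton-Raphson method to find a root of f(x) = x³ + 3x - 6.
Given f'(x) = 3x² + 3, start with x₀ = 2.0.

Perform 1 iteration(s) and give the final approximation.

f(x) = x³ + 3x - 6
f'(x) = 3x² + 3
x₀ = 2.0

Newton-Raphson formula: x_{n+1} = x_n - f(x_n)/f'(x_n)

Iteration 1:
  f(2.000000) = 8.000000
  f'(2.000000) = 15.000000
  x_1 = 2.000000 - 8.000000/15.000000 = 1.466667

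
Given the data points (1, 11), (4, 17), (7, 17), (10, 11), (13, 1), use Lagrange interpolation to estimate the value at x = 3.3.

Lagrange interpolation formula:
P(x) = Σ yᵢ × Lᵢ(x)
where Lᵢ(x) = Π_{j≠i} (x - xⱼ)/(xᵢ - xⱼ)

L_0(3.3) = (3.3 - 4)/(1 - 4) × (3.3 - 7)/(1 - 7) × (3.3 - 10)/(1 - 10) × (3.3 - 13)/(1 - 13) = 0.086586
L_1(3.3) = (3.3 - 1)/(4 - 1) × (3.3 - 7)/(4 - 7) × (3.3 - 10)/(4 - 10) × (3.3 - 13)/(4 - 13) = 1.137994
L_2(3.3) = (3.3 - 1)/(7 - 1) × (3.3 - 4)/(7 - 4) × (3.3 - 10)/(7 - 10) × (3.3 - 13)/(7 - 13) = -0.322944
L_3(3.3) = (3.3 - 1)/(10 - 1) × (3.3 - 4)/(10 - 4) × (3.3 - 7)/(10 - 7) × (3.3 - 13)/(10 - 13) = 0.118895
L_4(3.3) = (3.3 - 1)/(13 - 1) × (3.3 - 4)/(13 - 4) × (3.3 - 7)/(13 - 7) × (3.3 - 10)/(13 - 10) = -0.020531

P(3.3) = 11×L_0(3.3) + 17×L_1(3.3) + 17×L_2(3.3) + 11×L_3(3.3) + 1×L_4(3.3)
P(3.3) = 16.095605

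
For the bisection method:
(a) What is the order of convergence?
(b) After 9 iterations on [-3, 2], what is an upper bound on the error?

(a) Bisection has linear (order 1) convergence; the error is halved each step.

(b) Error bound = (b-a)/2^n = (2 - (-3))/2^{9}
    = 5/2^{9}

(a) 1 (linear); (b) error ≤ 9.77e-03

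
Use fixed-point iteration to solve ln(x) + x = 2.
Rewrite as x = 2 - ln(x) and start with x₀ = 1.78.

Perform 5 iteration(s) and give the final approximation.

Equation: ln(x) + x = 2
Fixed-point form: x = 2 - ln(x)
x₀ = 1.78

x_1 = g(1.780000) = 1.423387
x_2 = g(1.423387) = 1.646961
x_3 = g(1.646961) = 1.501068
x_4 = g(1.501068) = 1.593823
x_5 = g(1.593823) = 1.533864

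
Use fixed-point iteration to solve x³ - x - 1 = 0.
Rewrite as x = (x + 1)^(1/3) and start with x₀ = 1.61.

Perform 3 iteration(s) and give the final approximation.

Equation: x³ - x - 1 = 0
Fixed-point form: x = (x + 1)^(1/3)
x₀ = 1.61

x_1 = g(1.610000) = 1.376830
x_2 = g(1.376830) = 1.334543
x_3 = g(1.334543) = 1.326582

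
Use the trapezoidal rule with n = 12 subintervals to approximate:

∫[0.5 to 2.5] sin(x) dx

f(x) = sin(x)
a = 0.5, b = 2.5, n = 12
h = (b - a)/n = 0.166667

Trapezoidal rule: (h/2)[f(x₀) + 2f(x₁) + 2f(x₂) + ... + f(xₙ)]

x_0 = 0.5000, f(x_0) = 0.479426, coefficient = 1
x_1 = 0.6667, f(x_1) = 0.618370, coefficient = 2
x_2 = 0.8333, f(x_2) = 0.740177, coefficient = 2
x_3 = 1.0000, f(x_3) = 0.841471, coefficient = 2
x_4 = 1.1667, f(x_4) = 0.919445, coefficient = 2
x_5 = 1.3333, f(x_5) = 0.971938, coefficient = 2
x_6 = 1.5000, f(x_6) = 0.997495, coefficient = 2
x_7 = 1.6667, f(x_7) = 0.995408, coefficient = 2
x_8 = 1.8333, f(x_8) = 0.965735, coefficient = 2
x_9 = 2.0000, f(x_9) = 0.909297, coefficient = 2
x_10 = 2.1667, f(x_10) = 0.827660, coefficient = 2
x_11 = 2.3333, f(x_11) = 0.723086, coefficient = 2
x_12 = 2.5000, f(x_12) = 0.598472, coefficient = 1

I ≈ (0.166667/2) × 20.098061 = 1.674838
Exact value: 1.678726
Error: 0.003888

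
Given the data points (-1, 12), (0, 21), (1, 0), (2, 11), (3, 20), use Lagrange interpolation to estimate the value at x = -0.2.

Lagrange interpolation formula:
P(x) = Σ yᵢ × Lᵢ(x)
where Lᵢ(x) = Π_{j≠i} (x - xⱼ)/(xᵢ - xⱼ)

L_0(-0.2) = (-0.2 - 0)/(-1 - 0) × (-0.2 - 1)/(-1 - 1) × (-0.2 - 2)/(-1 - 2) × (-0.2 - 3)/(-1 - 3) = 0.070400
L_1(-0.2) = (-0.2 - (-1))/(0 - (-1)) × (-0.2 - 1)/(0 - 1) × (-0.2 - 2)/(0 - 2) × (-0.2 - 3)/(0 - 3) = 1.126400
L_2(-0.2) = (-0.2 - (-1))/(1 - (-1)) × (-0.2 - 0)/(1 - 0) × (-0.2 - 2)/(1 - 2) × (-0.2 - 3)/(1 - 3) = -0.281600
L_3(-0.2) = (-0.2 - (-1))/(2 - (-1)) × (-0.2 - 0)/(2 - 0) × (-0.2 - 1)/(2 - 1) × (-0.2 - 3)/(2 - 3) = 0.102400
L_4(-0.2) = (-0.2 - (-1))/(3 - (-1)) × (-0.2 - 0)/(3 - 0) × (-0.2 - 1)/(3 - 1) × (-0.2 - 2)/(3 - 2) = -0.017600

P(-0.2) = 12×L_0(-0.2) + 21×L_1(-0.2) + 0×L_2(-0.2) + 11×L_3(-0.2) + 20×L_4(-0.2)
P(-0.2) = 25.273600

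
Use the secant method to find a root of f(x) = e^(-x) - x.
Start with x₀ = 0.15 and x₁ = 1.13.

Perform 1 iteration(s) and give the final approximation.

f(x) = e^(-x) - x
x₀ = 0.15, x₁ = 1.13

Secant formula: x_{n+1} = x_n - f(x_n)(x_n - x_{n-1})/(f(x_n) - f(x_{n-1}))

Iteration 1:
  f(0.150000) = 0.710708
  f(1.130000) = -0.806967
  x_2 = 1.130000 - (-0.806967)×(1.130000 - 0.150000)/(-0.806967 - 0.710708)
       = 0.608922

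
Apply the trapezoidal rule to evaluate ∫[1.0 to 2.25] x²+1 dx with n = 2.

f(x) = x²+1
a = 1.0, b = 2.25, n = 2
h = (b - a)/n = 0.625000

Trapezoidal rule: (h/2)[f(x₀) + 2f(x₁) + 2f(x₂) + ... + f(xₙ)]

x_0 = 1.0000, f(x_0) = 2.000000, coefficient = 1
x_1 = 1.6250, f(x_1) = 3.640625, coefficient = 2
x_2 = 2.2500, f(x_2) = 6.062500, coefficient = 1

I ≈ (0.625000/2) × 15.343750 = 4.794922
Exact value: 4.713542
Error: 0.081380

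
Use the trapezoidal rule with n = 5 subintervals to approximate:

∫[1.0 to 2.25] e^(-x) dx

f(x) = e^(-x)
a = 1.0, b = 2.25, n = 5
h = (b - a)/n = 0.250000

Trapezoidal rule: (h/2)[f(x₀) + 2f(x₁) + 2f(x₂) + ... + f(xₙ)]

x_0 = 1.0000, f(x_0) = 0.367879, coefficient = 1
x_1 = 1.2500, f(x_1) = 0.286505, coefficient = 2
x_2 = 1.5000, f(x_2) = 0.223130, coefficient = 2
x_3 = 1.7500, f(x_3) = 0.173774, coefficient = 2
x_4 = 2.0000, f(x_4) = 0.135335, coefficient = 2
x_5 = 2.2500, f(x_5) = 0.105399, coefficient = 1

I ≈ (0.250000/2) × 2.110767 = 0.263846
Exact value: 0.262480
Error: 0.001366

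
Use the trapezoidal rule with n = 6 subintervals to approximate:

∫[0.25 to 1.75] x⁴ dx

f(x) = x⁴
a = 0.25, b = 1.75, n = 6
h = (b - a)/n = 0.250000

Trapezoidal rule: (h/2)[f(x₀) + 2f(x₁) + 2f(x₂) + ... + f(xₙ)]

x_0 = 0.2500, f(x_0) = 0.003906, coefficient = 1
x_1 = 0.5000, f(x_1) = 0.062500, coefficient = 2
x_2 = 0.7500, f(x_2) = 0.316406, coefficient = 2
x_3 = 1.0000, f(x_3) = 1.000000, coefficient = 2
x_4 = 1.2500, f(x_4) = 2.441406, coefficient = 2
x_5 = 1.5000, f(x_5) = 5.062500, coefficient = 2
x_6 = 1.7500, f(x_6) = 9.378906, coefficient = 1

I ≈ (0.250000/2) × 27.148438 = 3.393555
Exact value: 3.282422
Error: 0.111133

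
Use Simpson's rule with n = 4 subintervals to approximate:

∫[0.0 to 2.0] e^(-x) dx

f(x) = e^(-x)
a = 0.0, b = 2.0, n = 4
h = (b - a)/n = 0.500000

Simpson's rule: (h/3)[f(x₀) + 4f(x₁) + 2f(x₂) + ... + f(xₙ)]

x_0 = 0.0000, f(x_0) = 1.000000, coefficient = 1
x_1 = 0.5000, f(x_1) = 0.606531, coefficient = 4
x_2 = 1.0000, f(x_2) = 0.367879, coefficient = 2
x_3 = 1.5000, f(x_3) = 0.223130, coefficient = 4
x_4 = 2.0000, f(x_4) = 0.135335, coefficient = 1

I ≈ (0.500000/3) × 5.189737 = 0.864956
Exact value: 0.864665
Error: 0.000292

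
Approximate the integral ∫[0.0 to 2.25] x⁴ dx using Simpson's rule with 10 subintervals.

f(x) = x⁴
a = 0.0, b = 2.25, n = 10
h = (b - a)/n = 0.225000

Simpson's rule: (h/3)[f(x₀) + 4f(x₁) + 2f(x₂) + ... + f(xₙ)]

x_0 = 0.0000, f(x_0) = 0.000000, coefficient = 1
x_1 = 0.2250, f(x_1) = 0.002563, coefficient = 4
x_2 = 0.4500, f(x_2) = 0.041006, coefficient = 2
x_3 = 0.6750, f(x_3) = 0.207594, coefficient = 4
x_4 = 0.9000, f(x_4) = 0.656100, coefficient = 2
x_5 = 1.1250, f(x_5) = 1.601807, coefficient = 4
x_6 = 1.3500, f(x_6) = 3.321506, coefficient = 2
x_7 = 1.5750, f(x_7) = 6.153500, coefficient = 4
x_8 = 1.8000, f(x_8) = 10.497600, coefficient = 2
x_9 = 2.0250, f(x_9) = 16.815125, coefficient = 4
x_10 = 2.2500, f(x_10) = 25.628906, coefficient = 1

I ≈ (0.225000/3) × 153.783689 = 11.533777
Exact value: 11.533008
Error: 0.000769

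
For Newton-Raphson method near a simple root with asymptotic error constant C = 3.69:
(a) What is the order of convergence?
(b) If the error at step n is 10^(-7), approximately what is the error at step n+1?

(a) Newton-Raphson has quadratic (order 2) convergence near simple roots.
    This means |e_{n+1}| ≈ C|e_n|².

(b) With |e_n| = 10^(-7) and C = 3.69:
    |e_{n+1}| ≈ 3.69 × (10^(-7))² = 3.69 × 10^(-14)

(a) 2 (quadratic); (b) |e_{n+1}| ≈ 3.690e-14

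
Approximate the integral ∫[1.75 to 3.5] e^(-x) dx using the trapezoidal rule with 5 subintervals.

f(x) = e^(-x)
a = 1.75, b = 3.5, n = 5
h = (b - a)/n = 0.350000

Trapezoidal rule: (h/2)[f(x₀) + 2f(x₁) + 2f(x₂) + ... + f(xₙ)]

x_0 = 1.7500, f(x_0) = 0.173774, coefficient = 1
x_1 = 2.1000, f(x_1) = 0.122456, coefficient = 2
x_2 = 2.4500, f(x_2) = 0.086294, coefficient = 2
x_3 = 2.8000, f(x_3) = 0.060810, coefficient = 2
x_4 = 3.1500, f(x_4) = 0.042852, coefficient = 2
x_5 = 3.5000, f(x_5) = 0.030197, coefficient = 1

I ≈ (0.350000/2) × 0.828796 = 0.145039
Exact value: 0.143577
Error: 0.001463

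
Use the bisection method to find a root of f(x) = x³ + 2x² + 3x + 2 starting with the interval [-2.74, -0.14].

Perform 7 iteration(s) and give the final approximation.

f(x) = x³ + 2x² + 3x + 2
Initial interval: [-2.74, -0.14]

Iteration 1:
  c_1 = (-2.740000 + (-0.140000))/2 = -1.440000
  f(c_1) = f(-1.440000) = -1.158784
  f(a) × f(c) ≥ 0, new interval: [-1.440000, -0.140000]
Iteration 2:
  c_2 = (-1.440000 + (-0.140000))/2 = -0.790000
  f(c_2) = f(-0.790000) = 0.385161
  f(a) × f(c) < 0, new interval: [-1.440000, -0.790000]
Iteration 3:
  c_3 = (-1.440000 + (-0.790000))/2 = -1.115000
  f(c_3) = f(-1.115000) = -0.244746
  f(a) × f(c) ≥ 0, new interval: [-1.115000, -0.790000]
Iteration 4:
  c_4 = (-1.115000 + (-0.790000))/2 = -0.952500
  f(c_4) = f(-0.952500) = 0.092851
  f(a) × f(c) < 0, new interval: [-1.115000, -0.952500]
Iteration 5:
  c_5 = (-1.115000 + (-0.952500))/2 = -1.033750
  f(c_5) = f(-1.033750) = -0.068678
  f(a) × f(c) ≥ 0, new interval: [-1.033750, -0.952500]
Iteration 6:
  c_6 = (-1.033750 + (-0.952500))/2 = -0.993125
  f(c_6) = f(-0.993125) = 0.013703
  f(a) × f(c) < 0, new interval: [-1.033750, -0.993125]
Iteration 7:
  c_7 = (-1.033750 + (-0.993125))/2 = -1.013438
  f(c_7) = f(-1.013438) = -0.027058
  f(a) × f(c) ≥ 0, new interval: [-1.013438, -0.993125]

After 7 iteration(s), the approximation is c_7 = -1.013438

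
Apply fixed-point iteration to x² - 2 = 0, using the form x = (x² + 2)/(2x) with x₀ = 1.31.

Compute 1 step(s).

Equation: x² - 2 = 0
Fixed-point form: x = (x² + 2)/(2x)
x₀ = 1.31

x_1 = g(1.310000) = 1.418359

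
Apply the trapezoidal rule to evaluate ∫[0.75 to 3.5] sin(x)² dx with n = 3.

f(x) = sin(x)²
a = 0.75, b = 3.5, n = 3
h = (b - a)/n = 0.916667

Trapezoidal rule: (h/2)[f(x₀) + 2f(x₁) + 2f(x₂) + ... + f(xₙ)]

x_0 = 0.7500, f(x_0) = 0.464631, coefficient = 1
x_1 = 1.6667, f(x_1) = 0.990837, coefficient = 2
x_2 = 2.5833, f(x_2) = 0.280593, coefficient = 2
x_3 = 3.5000, f(x_3) = 0.123049, coefficient = 1

I ≈ (0.916667/2) × 3.130541 = 1.434831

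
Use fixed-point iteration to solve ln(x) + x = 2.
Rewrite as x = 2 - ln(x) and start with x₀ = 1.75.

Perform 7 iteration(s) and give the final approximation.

Equation: ln(x) + x = 2
Fixed-point form: x = 2 - ln(x)
x₀ = 1.75

x_1 = g(1.750000) = 1.440384
x_2 = g(1.440384) = 1.635090
x_3 = g(1.635090) = 1.508302
x_4 = g(1.508302) = 1.589015
x_5 = g(1.589015) = 1.536885
x_6 = g(1.536885) = 1.570242
x_7 = g(1.570242) = 1.548770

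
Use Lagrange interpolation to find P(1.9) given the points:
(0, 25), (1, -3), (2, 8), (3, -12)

Lagrange interpolation formula:
P(x) = Σ yᵢ × Lᵢ(x)
where Lᵢ(x) = Π_{j≠i} (x - xⱼ)/(xᵢ - xⱼ)

L_0(1.9) = (1.9 - 1)/(0 - 1) × (1.9 - 2)/(0 - 2) × (1.9 - 3)/(0 - 3) = -0.016500
L_1(1.9) = (1.9 - 0)/(1 - 0) × (1.9 - 2)/(1 - 2) × (1.9 - 3)/(1 - 3) = 0.104500
L_2(1.9) = (1.9 - 0)/(2 - 0) × (1.9 - 1)/(2 - 1) × (1.9 - 3)/(2 - 3) = 0.940500
L_3(1.9) = (1.9 - 0)/(3 - 0) × (1.9 - 1)/(3 - 1) × (1.9 - 2)/(3 - 2) = -0.028500

P(1.9) = 25×L_0(1.9) + (-3)×L_1(1.9) + 8×L_2(1.9) + (-12)×L_3(1.9)
P(1.9) = 7.140000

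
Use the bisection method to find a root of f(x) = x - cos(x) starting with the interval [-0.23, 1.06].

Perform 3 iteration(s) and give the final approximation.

f(x) = x - cos(x)
Initial interval: [-0.23, 1.06]

Iteration 1:
  c_1 = (-0.230000 + 1.060000)/2 = 0.415000
  f(c_1) = f(0.415000) = -0.500116
  f(a) × f(c) ≥ 0, new interval: [0.415000, 1.060000]
Iteration 2:
  c_2 = (0.415000 + 1.060000)/2 = 0.737500
  f(c_2) = f(0.737500) = -0.002652
  f(a) × f(c) ≥ 0, new interval: [0.737500, 1.060000]
Iteration 3:
  c_3 = (0.737500 + 1.060000)/2 = 0.898750
  f(c_3) = f(0.898750) = 0.276161
  f(a) × f(c) < 0, new interval: [0.737500, 0.898750]

After 3 iteration(s), the approximation is c_3 = 0.898750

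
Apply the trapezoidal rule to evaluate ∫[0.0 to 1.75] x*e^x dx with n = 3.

f(x) = x*e^x
a = 0.0, b = 1.75, n = 3
h = (b - a)/n = 0.583333

Trapezoidal rule: (h/2)[f(x₀) + 2f(x₁) + 2f(x₂) + ... + f(xₙ)]

x_0 = 0.0000, f(x_0) = 0.000000, coefficient = 1
x_1 = 0.5833, f(x_1) = 1.045334, coefficient = 2
x_2 = 1.1667, f(x_2) = 3.746482, coefficient = 2
x_3 = 1.7500, f(x_3) = 10.070555, coefficient = 1

I ≈ (0.583333/2) × 19.654188 = 5.732472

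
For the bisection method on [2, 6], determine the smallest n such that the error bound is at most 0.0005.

We need (b-a)/2^n ≤ 0.0005
(6 - 2)/2^n ≤ 0.0005
4/2^n ≤ 0.0005
2^n ≥ 8000
n ≥ log₂(8000) = 12.97
n ≥ 13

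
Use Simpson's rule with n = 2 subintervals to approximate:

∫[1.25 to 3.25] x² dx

f(x) = x²
a = 1.25, b = 3.25, n = 2
h = (b - a)/n = 1.000000

Simpson's rule: (h/3)[f(x₀) + 4f(x₁) + 2f(x₂) + ... + f(xₙ)]

x_0 = 1.2500, f(x_0) = 1.562500, coefficient = 1
x_1 = 2.2500, f(x_1) = 5.062500, coefficient = 4
x_2 = 3.2500, f(x_2) = 10.562500, coefficient = 1

I ≈ (1.000000/3) × 32.375000 = 10.791667
Exact value: 10.791667
Error: 0.000000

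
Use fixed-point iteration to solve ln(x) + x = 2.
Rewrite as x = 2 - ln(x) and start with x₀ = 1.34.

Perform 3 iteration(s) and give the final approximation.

Equation: ln(x) + x = 2
Fixed-point form: x = 2 - ln(x)
x₀ = 1.34

x_1 = g(1.340000) = 1.707330
x_2 = g(1.707330) = 1.465069
x_3 = g(1.465069) = 1.618098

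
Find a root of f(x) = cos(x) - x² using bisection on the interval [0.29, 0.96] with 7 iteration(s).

f(x) = cos(x) - x²
Initial interval: [0.29, 0.96]

Iteration 1:
  c_1 = (0.290000 + 0.960000)/2 = 0.625000
  f(c_1) = f(0.625000) = 0.420338
  f(a) × f(c) ≥ 0, new interval: [0.625000, 0.960000]
Iteration 2:
  c_2 = (0.625000 + 0.960000)/2 = 0.792500
  f(c_2) = f(0.792500) = 0.074011
  f(a) × f(c) ≥ 0, new interval: [0.792500, 0.960000]
Iteration 3:
  c_3 = (0.792500 + 0.960000)/2 = 0.876250
  f(c_3) = f(0.876250) = -0.127777
  f(a) × f(c) < 0, new interval: [0.792500, 0.876250]
Iteration 4:
  c_4 = (0.792500 + 0.876250)/2 = 0.834375
  f(c_4) = f(0.834375) = -0.024541
  f(a) × f(c) < 0, new interval: [0.792500, 0.834375]
Iteration 5:
  c_5 = (0.792500 + 0.834375)/2 = 0.813438
  f(c_5) = f(0.813438) = 0.025324
  f(a) × f(c) ≥ 0, new interval: [0.813438, 0.834375]
Iteration 6:
  c_6 = (0.813438 + 0.834375)/2 = 0.823906
  f(c_6) = f(0.823906) = 0.000538
  f(a) × f(c) ≥ 0, new interval: [0.823906, 0.834375]
Iteration 7:
  c_7 = (0.823906 + 0.834375)/2 = 0.829141
  f(c_7) = f(0.829141) = -0.011965
  f(a) × f(c) < 0, new interval: [0.823906, 0.829141]

After 7 iteration(s), the approximation is c_7 = 0.829141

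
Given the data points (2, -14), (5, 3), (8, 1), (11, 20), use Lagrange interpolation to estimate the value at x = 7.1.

Lagrange interpolation formula:
P(x) = Σ yᵢ × Lᵢ(x)
where Lᵢ(x) = Π_{j≠i} (x - xⱼ)/(xᵢ - xⱼ)

L_0(7.1) = (7.1 - 5)/(2 - 5) × (7.1 - 8)/(2 - 8) × (7.1 - 11)/(2 - 11) = -0.045500
L_1(7.1) = (7.1 - 2)/(5 - 2) × (7.1 - 8)/(5 - 8) × (7.1 - 11)/(5 - 11) = 0.331500
L_2(7.1) = (7.1 - 2)/(8 - 2) × (7.1 - 5)/(8 - 5) × (7.1 - 11)/(8 - 11) = 0.773500
L_3(7.1) = (7.1 - 2)/(11 - 2) × (7.1 - 5)/(11 - 5) × (7.1 - 8)/(11 - 8) = -0.059500

P(7.1) = (-14)×L_0(7.1) + 3×L_1(7.1) + 1×L_2(7.1) + 20×L_3(7.1)
P(7.1) = 1.215000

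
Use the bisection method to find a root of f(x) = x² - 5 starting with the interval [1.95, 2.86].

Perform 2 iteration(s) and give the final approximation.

f(x) = x² - 5
Initial interval: [1.95, 2.86]

Iteration 1:
  c_1 = (1.950000 + 2.860000)/2 = 2.405000
  f(c_1) = f(2.405000) = 0.784025
  f(a) × f(c) < 0, new interval: [1.950000, 2.405000]
Iteration 2:
  c_2 = (1.950000 + 2.405000)/2 = 2.177500
  f(c_2) = f(2.177500) = -0.258494
  f(a) × f(c) ≥ 0, new interval: [2.177500, 2.405000]

After 2 iteration(s), the approximation is c_2 = 2.177500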